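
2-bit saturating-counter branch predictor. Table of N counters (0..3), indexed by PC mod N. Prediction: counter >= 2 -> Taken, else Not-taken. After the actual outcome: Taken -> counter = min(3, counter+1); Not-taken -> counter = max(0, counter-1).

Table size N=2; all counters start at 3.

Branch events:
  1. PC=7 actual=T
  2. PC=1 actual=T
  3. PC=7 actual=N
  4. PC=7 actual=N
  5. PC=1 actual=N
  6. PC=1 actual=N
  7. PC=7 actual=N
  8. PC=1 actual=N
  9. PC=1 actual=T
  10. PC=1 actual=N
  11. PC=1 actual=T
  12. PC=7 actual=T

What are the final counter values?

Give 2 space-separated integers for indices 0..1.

Answer: 3 2

Derivation:
Ev 1: PC=7 idx=1 pred=T actual=T -> ctr[1]=3
Ev 2: PC=1 idx=1 pred=T actual=T -> ctr[1]=3
Ev 3: PC=7 idx=1 pred=T actual=N -> ctr[1]=2
Ev 4: PC=7 idx=1 pred=T actual=N -> ctr[1]=1
Ev 5: PC=1 idx=1 pred=N actual=N -> ctr[1]=0
Ev 6: PC=1 idx=1 pred=N actual=N -> ctr[1]=0
Ev 7: PC=7 idx=1 pred=N actual=N -> ctr[1]=0
Ev 8: PC=1 idx=1 pred=N actual=N -> ctr[1]=0
Ev 9: PC=1 idx=1 pred=N actual=T -> ctr[1]=1
Ev 10: PC=1 idx=1 pred=N actual=N -> ctr[1]=0
Ev 11: PC=1 idx=1 pred=N actual=T -> ctr[1]=1
Ev 12: PC=7 idx=1 pred=N actual=T -> ctr[1]=2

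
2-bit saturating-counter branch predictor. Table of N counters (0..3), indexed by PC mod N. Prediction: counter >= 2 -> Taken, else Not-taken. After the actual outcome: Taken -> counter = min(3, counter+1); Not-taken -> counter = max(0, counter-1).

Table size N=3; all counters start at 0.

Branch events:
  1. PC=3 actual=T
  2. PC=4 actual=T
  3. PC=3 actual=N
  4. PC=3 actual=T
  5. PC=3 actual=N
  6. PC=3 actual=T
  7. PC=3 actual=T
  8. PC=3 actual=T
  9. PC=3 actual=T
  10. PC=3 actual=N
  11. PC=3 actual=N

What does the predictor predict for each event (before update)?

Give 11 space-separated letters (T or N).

Answer: N N N N N N N T T T T

Derivation:
Ev 1: PC=3 idx=0 pred=N actual=T -> ctr[0]=1
Ev 2: PC=4 idx=1 pred=N actual=T -> ctr[1]=1
Ev 3: PC=3 idx=0 pred=N actual=N -> ctr[0]=0
Ev 4: PC=3 idx=0 pred=N actual=T -> ctr[0]=1
Ev 5: PC=3 idx=0 pred=N actual=N -> ctr[0]=0
Ev 6: PC=3 idx=0 pred=N actual=T -> ctr[0]=1
Ev 7: PC=3 idx=0 pred=N actual=T -> ctr[0]=2
Ev 8: PC=3 idx=0 pred=T actual=T -> ctr[0]=3
Ev 9: PC=3 idx=0 pred=T actual=T -> ctr[0]=3
Ev 10: PC=3 idx=0 pred=T actual=N -> ctr[0]=2
Ev 11: PC=3 idx=0 pred=T actual=N -> ctr[0]=1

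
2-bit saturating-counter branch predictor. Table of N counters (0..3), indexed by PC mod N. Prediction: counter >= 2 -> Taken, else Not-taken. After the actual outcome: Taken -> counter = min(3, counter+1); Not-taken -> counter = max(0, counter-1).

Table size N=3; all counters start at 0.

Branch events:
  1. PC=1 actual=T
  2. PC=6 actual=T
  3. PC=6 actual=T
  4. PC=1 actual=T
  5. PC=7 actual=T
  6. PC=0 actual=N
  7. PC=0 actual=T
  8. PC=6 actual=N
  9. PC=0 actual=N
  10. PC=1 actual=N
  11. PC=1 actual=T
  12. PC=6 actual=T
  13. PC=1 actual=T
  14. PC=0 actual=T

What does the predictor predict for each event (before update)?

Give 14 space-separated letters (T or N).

Ev 1: PC=1 idx=1 pred=N actual=T -> ctr[1]=1
Ev 2: PC=6 idx=0 pred=N actual=T -> ctr[0]=1
Ev 3: PC=6 idx=0 pred=N actual=T -> ctr[0]=2
Ev 4: PC=1 idx=1 pred=N actual=T -> ctr[1]=2
Ev 5: PC=7 idx=1 pred=T actual=T -> ctr[1]=3
Ev 6: PC=0 idx=0 pred=T actual=N -> ctr[0]=1
Ev 7: PC=0 idx=0 pred=N actual=T -> ctr[0]=2
Ev 8: PC=6 idx=0 pred=T actual=N -> ctr[0]=1
Ev 9: PC=0 idx=0 pred=N actual=N -> ctr[0]=0
Ev 10: PC=1 idx=1 pred=T actual=N -> ctr[1]=2
Ev 11: PC=1 idx=1 pred=T actual=T -> ctr[1]=3
Ev 12: PC=6 idx=0 pred=N actual=T -> ctr[0]=1
Ev 13: PC=1 idx=1 pred=T actual=T -> ctr[1]=3
Ev 14: PC=0 idx=0 pred=N actual=T -> ctr[0]=2

Answer: N N N N T T N T N T T N T N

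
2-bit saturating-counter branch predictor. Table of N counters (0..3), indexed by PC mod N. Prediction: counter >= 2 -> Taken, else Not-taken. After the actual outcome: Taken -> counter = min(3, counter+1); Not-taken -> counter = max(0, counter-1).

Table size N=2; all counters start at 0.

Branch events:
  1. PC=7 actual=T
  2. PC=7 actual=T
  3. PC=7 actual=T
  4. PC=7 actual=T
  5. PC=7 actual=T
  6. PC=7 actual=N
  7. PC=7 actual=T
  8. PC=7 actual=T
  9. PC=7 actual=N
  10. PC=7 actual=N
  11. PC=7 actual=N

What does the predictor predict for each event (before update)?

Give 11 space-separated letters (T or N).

Answer: N N T T T T T T T T N

Derivation:
Ev 1: PC=7 idx=1 pred=N actual=T -> ctr[1]=1
Ev 2: PC=7 idx=1 pred=N actual=T -> ctr[1]=2
Ev 3: PC=7 idx=1 pred=T actual=T -> ctr[1]=3
Ev 4: PC=7 idx=1 pred=T actual=T -> ctr[1]=3
Ev 5: PC=7 idx=1 pred=T actual=T -> ctr[1]=3
Ev 6: PC=7 idx=1 pred=T actual=N -> ctr[1]=2
Ev 7: PC=7 idx=1 pred=T actual=T -> ctr[1]=3
Ev 8: PC=7 idx=1 pred=T actual=T -> ctr[1]=3
Ev 9: PC=7 idx=1 pred=T actual=N -> ctr[1]=2
Ev 10: PC=7 idx=1 pred=T actual=N -> ctr[1]=1
Ev 11: PC=7 idx=1 pred=N actual=N -> ctr[1]=0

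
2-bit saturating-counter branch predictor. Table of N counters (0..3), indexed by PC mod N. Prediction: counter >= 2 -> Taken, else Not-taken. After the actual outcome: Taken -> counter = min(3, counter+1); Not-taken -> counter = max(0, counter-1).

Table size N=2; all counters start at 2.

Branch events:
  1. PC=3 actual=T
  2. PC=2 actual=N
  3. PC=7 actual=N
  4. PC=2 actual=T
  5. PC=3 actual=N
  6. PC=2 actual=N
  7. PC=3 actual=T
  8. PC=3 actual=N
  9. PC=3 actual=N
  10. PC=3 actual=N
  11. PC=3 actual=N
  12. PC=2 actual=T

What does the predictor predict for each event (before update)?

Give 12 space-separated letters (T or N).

Answer: T T T N T T N T N N N N

Derivation:
Ev 1: PC=3 idx=1 pred=T actual=T -> ctr[1]=3
Ev 2: PC=2 idx=0 pred=T actual=N -> ctr[0]=1
Ev 3: PC=7 idx=1 pred=T actual=N -> ctr[1]=2
Ev 4: PC=2 idx=0 pred=N actual=T -> ctr[0]=2
Ev 5: PC=3 idx=1 pred=T actual=N -> ctr[1]=1
Ev 6: PC=2 idx=0 pred=T actual=N -> ctr[0]=1
Ev 7: PC=3 idx=1 pred=N actual=T -> ctr[1]=2
Ev 8: PC=3 idx=1 pred=T actual=N -> ctr[1]=1
Ev 9: PC=3 idx=1 pred=N actual=N -> ctr[1]=0
Ev 10: PC=3 idx=1 pred=N actual=N -> ctr[1]=0
Ev 11: PC=3 idx=1 pred=N actual=N -> ctr[1]=0
Ev 12: PC=2 idx=0 pred=N actual=T -> ctr[0]=2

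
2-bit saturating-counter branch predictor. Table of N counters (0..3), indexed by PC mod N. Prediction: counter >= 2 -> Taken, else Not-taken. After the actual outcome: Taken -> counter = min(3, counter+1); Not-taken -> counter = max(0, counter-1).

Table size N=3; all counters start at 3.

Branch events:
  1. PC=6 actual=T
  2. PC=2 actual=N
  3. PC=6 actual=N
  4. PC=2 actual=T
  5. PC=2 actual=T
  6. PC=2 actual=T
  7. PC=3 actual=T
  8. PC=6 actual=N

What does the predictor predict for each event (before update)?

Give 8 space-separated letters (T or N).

Ev 1: PC=6 idx=0 pred=T actual=T -> ctr[0]=3
Ev 2: PC=2 idx=2 pred=T actual=N -> ctr[2]=2
Ev 3: PC=6 idx=0 pred=T actual=N -> ctr[0]=2
Ev 4: PC=2 idx=2 pred=T actual=T -> ctr[2]=3
Ev 5: PC=2 idx=2 pred=T actual=T -> ctr[2]=3
Ev 6: PC=2 idx=2 pred=T actual=T -> ctr[2]=3
Ev 7: PC=3 idx=0 pred=T actual=T -> ctr[0]=3
Ev 8: PC=6 idx=0 pred=T actual=N -> ctr[0]=2

Answer: T T T T T T T T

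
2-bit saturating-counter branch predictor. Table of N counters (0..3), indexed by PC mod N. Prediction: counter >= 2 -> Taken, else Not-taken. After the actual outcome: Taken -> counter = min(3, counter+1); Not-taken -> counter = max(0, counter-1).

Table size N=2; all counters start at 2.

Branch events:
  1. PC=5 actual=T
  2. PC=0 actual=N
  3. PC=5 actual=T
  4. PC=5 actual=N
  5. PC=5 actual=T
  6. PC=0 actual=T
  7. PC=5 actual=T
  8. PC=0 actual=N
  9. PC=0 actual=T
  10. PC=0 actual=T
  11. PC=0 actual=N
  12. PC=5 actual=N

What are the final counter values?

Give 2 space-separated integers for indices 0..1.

Ev 1: PC=5 idx=1 pred=T actual=T -> ctr[1]=3
Ev 2: PC=0 idx=0 pred=T actual=N -> ctr[0]=1
Ev 3: PC=5 idx=1 pred=T actual=T -> ctr[1]=3
Ev 4: PC=5 idx=1 pred=T actual=N -> ctr[1]=2
Ev 5: PC=5 idx=1 pred=T actual=T -> ctr[1]=3
Ev 6: PC=0 idx=0 pred=N actual=T -> ctr[0]=2
Ev 7: PC=5 idx=1 pred=T actual=T -> ctr[1]=3
Ev 8: PC=0 idx=0 pred=T actual=N -> ctr[0]=1
Ev 9: PC=0 idx=0 pred=N actual=T -> ctr[0]=2
Ev 10: PC=0 idx=0 pred=T actual=T -> ctr[0]=3
Ev 11: PC=0 idx=0 pred=T actual=N -> ctr[0]=2
Ev 12: PC=5 idx=1 pred=T actual=N -> ctr[1]=2

Answer: 2 2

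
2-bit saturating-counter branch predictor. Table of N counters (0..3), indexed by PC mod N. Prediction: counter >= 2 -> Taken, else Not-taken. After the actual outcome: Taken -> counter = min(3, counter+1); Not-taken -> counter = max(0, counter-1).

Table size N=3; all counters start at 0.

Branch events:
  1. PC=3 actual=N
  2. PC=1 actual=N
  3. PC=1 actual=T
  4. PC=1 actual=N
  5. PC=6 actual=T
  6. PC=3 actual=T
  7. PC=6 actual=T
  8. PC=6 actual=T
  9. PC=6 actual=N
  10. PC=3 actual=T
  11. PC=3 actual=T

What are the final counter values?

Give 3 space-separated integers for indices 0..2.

Answer: 3 0 0

Derivation:
Ev 1: PC=3 idx=0 pred=N actual=N -> ctr[0]=0
Ev 2: PC=1 idx=1 pred=N actual=N -> ctr[1]=0
Ev 3: PC=1 idx=1 pred=N actual=T -> ctr[1]=1
Ev 4: PC=1 idx=1 pred=N actual=N -> ctr[1]=0
Ev 5: PC=6 idx=0 pred=N actual=T -> ctr[0]=1
Ev 6: PC=3 idx=0 pred=N actual=T -> ctr[0]=2
Ev 7: PC=6 idx=0 pred=T actual=T -> ctr[0]=3
Ev 8: PC=6 idx=0 pred=T actual=T -> ctr[0]=3
Ev 9: PC=6 idx=0 pred=T actual=N -> ctr[0]=2
Ev 10: PC=3 idx=0 pred=T actual=T -> ctr[0]=3
Ev 11: PC=3 idx=0 pred=T actual=T -> ctr[0]=3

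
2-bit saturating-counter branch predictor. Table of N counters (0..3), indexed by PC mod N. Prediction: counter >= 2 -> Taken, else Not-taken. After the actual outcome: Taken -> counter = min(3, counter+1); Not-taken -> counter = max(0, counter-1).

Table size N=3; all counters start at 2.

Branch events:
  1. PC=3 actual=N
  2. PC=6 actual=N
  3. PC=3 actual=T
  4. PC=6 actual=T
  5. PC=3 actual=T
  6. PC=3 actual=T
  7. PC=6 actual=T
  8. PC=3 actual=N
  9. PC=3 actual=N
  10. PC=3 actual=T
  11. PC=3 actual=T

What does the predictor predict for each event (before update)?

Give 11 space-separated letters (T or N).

Answer: T N N N T T T T T N T

Derivation:
Ev 1: PC=3 idx=0 pred=T actual=N -> ctr[0]=1
Ev 2: PC=6 idx=0 pred=N actual=N -> ctr[0]=0
Ev 3: PC=3 idx=0 pred=N actual=T -> ctr[0]=1
Ev 4: PC=6 idx=0 pred=N actual=T -> ctr[0]=2
Ev 5: PC=3 idx=0 pred=T actual=T -> ctr[0]=3
Ev 6: PC=3 idx=0 pred=T actual=T -> ctr[0]=3
Ev 7: PC=6 idx=0 pred=T actual=T -> ctr[0]=3
Ev 8: PC=3 idx=0 pred=T actual=N -> ctr[0]=2
Ev 9: PC=3 idx=0 pred=T actual=N -> ctr[0]=1
Ev 10: PC=3 idx=0 pred=N actual=T -> ctr[0]=2
Ev 11: PC=3 idx=0 pred=T actual=T -> ctr[0]=3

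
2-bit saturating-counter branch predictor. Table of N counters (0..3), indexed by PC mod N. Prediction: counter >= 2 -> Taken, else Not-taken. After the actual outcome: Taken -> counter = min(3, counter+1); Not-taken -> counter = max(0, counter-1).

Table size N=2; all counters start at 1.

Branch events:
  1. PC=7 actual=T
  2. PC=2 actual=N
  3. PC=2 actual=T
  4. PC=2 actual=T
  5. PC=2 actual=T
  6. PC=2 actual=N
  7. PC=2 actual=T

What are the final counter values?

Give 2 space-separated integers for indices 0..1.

Answer: 3 2

Derivation:
Ev 1: PC=7 idx=1 pred=N actual=T -> ctr[1]=2
Ev 2: PC=2 idx=0 pred=N actual=N -> ctr[0]=0
Ev 3: PC=2 idx=0 pred=N actual=T -> ctr[0]=1
Ev 4: PC=2 idx=0 pred=N actual=T -> ctr[0]=2
Ev 5: PC=2 idx=0 pred=T actual=T -> ctr[0]=3
Ev 6: PC=2 idx=0 pred=T actual=N -> ctr[0]=2
Ev 7: PC=2 idx=0 pred=T actual=T -> ctr[0]=3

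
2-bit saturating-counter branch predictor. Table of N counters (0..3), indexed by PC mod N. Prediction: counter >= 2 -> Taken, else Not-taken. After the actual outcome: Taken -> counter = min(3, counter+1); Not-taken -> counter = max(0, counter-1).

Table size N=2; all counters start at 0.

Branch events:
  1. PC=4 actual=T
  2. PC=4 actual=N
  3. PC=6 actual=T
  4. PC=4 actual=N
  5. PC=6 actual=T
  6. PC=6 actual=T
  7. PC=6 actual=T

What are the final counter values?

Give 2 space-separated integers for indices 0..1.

Ev 1: PC=4 idx=0 pred=N actual=T -> ctr[0]=1
Ev 2: PC=4 idx=0 pred=N actual=N -> ctr[0]=0
Ev 3: PC=6 idx=0 pred=N actual=T -> ctr[0]=1
Ev 4: PC=4 idx=0 pred=N actual=N -> ctr[0]=0
Ev 5: PC=6 idx=0 pred=N actual=T -> ctr[0]=1
Ev 6: PC=6 idx=0 pred=N actual=T -> ctr[0]=2
Ev 7: PC=6 idx=0 pred=T actual=T -> ctr[0]=3

Answer: 3 0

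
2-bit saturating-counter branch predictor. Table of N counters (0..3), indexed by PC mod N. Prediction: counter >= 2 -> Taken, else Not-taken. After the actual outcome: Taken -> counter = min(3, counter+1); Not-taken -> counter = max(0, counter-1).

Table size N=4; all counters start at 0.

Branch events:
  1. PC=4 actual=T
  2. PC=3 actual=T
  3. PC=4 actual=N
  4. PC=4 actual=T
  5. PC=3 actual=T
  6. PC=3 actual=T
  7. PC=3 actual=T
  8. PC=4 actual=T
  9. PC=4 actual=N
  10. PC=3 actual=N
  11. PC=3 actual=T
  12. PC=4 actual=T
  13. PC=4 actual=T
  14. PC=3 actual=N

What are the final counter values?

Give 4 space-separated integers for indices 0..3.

Ev 1: PC=4 idx=0 pred=N actual=T -> ctr[0]=1
Ev 2: PC=3 idx=3 pred=N actual=T -> ctr[3]=1
Ev 3: PC=4 idx=0 pred=N actual=N -> ctr[0]=0
Ev 4: PC=4 idx=0 pred=N actual=T -> ctr[0]=1
Ev 5: PC=3 idx=3 pred=N actual=T -> ctr[3]=2
Ev 6: PC=3 idx=3 pred=T actual=T -> ctr[3]=3
Ev 7: PC=3 idx=3 pred=T actual=T -> ctr[3]=3
Ev 8: PC=4 idx=0 pred=N actual=T -> ctr[0]=2
Ev 9: PC=4 idx=0 pred=T actual=N -> ctr[0]=1
Ev 10: PC=3 idx=3 pred=T actual=N -> ctr[3]=2
Ev 11: PC=3 idx=3 pred=T actual=T -> ctr[3]=3
Ev 12: PC=4 idx=0 pred=N actual=T -> ctr[0]=2
Ev 13: PC=4 idx=0 pred=T actual=T -> ctr[0]=3
Ev 14: PC=3 idx=3 pred=T actual=N -> ctr[3]=2

Answer: 3 0 0 2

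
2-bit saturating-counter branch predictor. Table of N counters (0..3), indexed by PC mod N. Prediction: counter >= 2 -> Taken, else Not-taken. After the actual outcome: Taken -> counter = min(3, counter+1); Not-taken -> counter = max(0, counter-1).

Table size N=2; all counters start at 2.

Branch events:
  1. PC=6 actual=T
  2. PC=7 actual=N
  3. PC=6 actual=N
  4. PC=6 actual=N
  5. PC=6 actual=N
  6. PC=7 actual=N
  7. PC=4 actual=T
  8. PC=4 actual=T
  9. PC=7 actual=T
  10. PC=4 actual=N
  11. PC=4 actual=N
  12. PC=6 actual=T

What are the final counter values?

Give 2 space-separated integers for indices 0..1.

Answer: 1 1

Derivation:
Ev 1: PC=6 idx=0 pred=T actual=T -> ctr[0]=3
Ev 2: PC=7 idx=1 pred=T actual=N -> ctr[1]=1
Ev 3: PC=6 idx=0 pred=T actual=N -> ctr[0]=2
Ev 4: PC=6 idx=0 pred=T actual=N -> ctr[0]=1
Ev 5: PC=6 idx=0 pred=N actual=N -> ctr[0]=0
Ev 6: PC=7 idx=1 pred=N actual=N -> ctr[1]=0
Ev 7: PC=4 idx=0 pred=N actual=T -> ctr[0]=1
Ev 8: PC=4 idx=0 pred=N actual=T -> ctr[0]=2
Ev 9: PC=7 idx=1 pred=N actual=T -> ctr[1]=1
Ev 10: PC=4 idx=0 pred=T actual=N -> ctr[0]=1
Ev 11: PC=4 idx=0 pred=N actual=N -> ctr[0]=0
Ev 12: PC=6 idx=0 pred=N actual=T -> ctr[0]=1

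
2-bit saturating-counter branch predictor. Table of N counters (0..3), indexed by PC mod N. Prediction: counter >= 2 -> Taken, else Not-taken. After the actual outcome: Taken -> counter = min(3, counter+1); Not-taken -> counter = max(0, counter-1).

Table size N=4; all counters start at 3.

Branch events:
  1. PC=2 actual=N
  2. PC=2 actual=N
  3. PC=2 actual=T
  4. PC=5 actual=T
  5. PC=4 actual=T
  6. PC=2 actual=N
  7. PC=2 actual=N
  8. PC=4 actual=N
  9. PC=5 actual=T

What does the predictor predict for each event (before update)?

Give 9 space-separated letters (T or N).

Answer: T T N T T T N T T

Derivation:
Ev 1: PC=2 idx=2 pred=T actual=N -> ctr[2]=2
Ev 2: PC=2 idx=2 pred=T actual=N -> ctr[2]=1
Ev 3: PC=2 idx=2 pred=N actual=T -> ctr[2]=2
Ev 4: PC=5 idx=1 pred=T actual=T -> ctr[1]=3
Ev 5: PC=4 idx=0 pred=T actual=T -> ctr[0]=3
Ev 6: PC=2 idx=2 pred=T actual=N -> ctr[2]=1
Ev 7: PC=2 idx=2 pred=N actual=N -> ctr[2]=0
Ev 8: PC=4 idx=0 pred=T actual=N -> ctr[0]=2
Ev 9: PC=5 idx=1 pred=T actual=T -> ctr[1]=3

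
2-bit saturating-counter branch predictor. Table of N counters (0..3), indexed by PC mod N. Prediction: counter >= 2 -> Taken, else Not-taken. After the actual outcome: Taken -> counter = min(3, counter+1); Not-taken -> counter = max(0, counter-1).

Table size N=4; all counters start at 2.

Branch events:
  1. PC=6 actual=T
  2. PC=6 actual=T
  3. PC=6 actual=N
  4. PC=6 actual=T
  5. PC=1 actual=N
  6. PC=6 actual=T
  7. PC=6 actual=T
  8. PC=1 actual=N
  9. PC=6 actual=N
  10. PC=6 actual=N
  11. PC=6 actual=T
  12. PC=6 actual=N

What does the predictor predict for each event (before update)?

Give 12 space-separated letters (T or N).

Ev 1: PC=6 idx=2 pred=T actual=T -> ctr[2]=3
Ev 2: PC=6 idx=2 pred=T actual=T -> ctr[2]=3
Ev 3: PC=6 idx=2 pred=T actual=N -> ctr[2]=2
Ev 4: PC=6 idx=2 pred=T actual=T -> ctr[2]=3
Ev 5: PC=1 idx=1 pred=T actual=N -> ctr[1]=1
Ev 6: PC=6 idx=2 pred=T actual=T -> ctr[2]=3
Ev 7: PC=6 idx=2 pred=T actual=T -> ctr[2]=3
Ev 8: PC=1 idx=1 pred=N actual=N -> ctr[1]=0
Ev 9: PC=6 idx=2 pred=T actual=N -> ctr[2]=2
Ev 10: PC=6 idx=2 pred=T actual=N -> ctr[2]=1
Ev 11: PC=6 idx=2 pred=N actual=T -> ctr[2]=2
Ev 12: PC=6 idx=2 pred=T actual=N -> ctr[2]=1

Answer: T T T T T T T N T T N T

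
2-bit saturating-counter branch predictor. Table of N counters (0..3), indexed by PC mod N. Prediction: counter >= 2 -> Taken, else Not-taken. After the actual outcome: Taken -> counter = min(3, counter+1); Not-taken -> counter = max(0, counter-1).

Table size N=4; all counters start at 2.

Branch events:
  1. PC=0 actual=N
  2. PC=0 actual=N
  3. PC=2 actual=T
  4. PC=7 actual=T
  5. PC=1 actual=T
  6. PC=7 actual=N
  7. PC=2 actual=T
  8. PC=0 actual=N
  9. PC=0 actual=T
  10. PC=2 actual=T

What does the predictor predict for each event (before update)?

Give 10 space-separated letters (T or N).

Answer: T N T T T T T N N T

Derivation:
Ev 1: PC=0 idx=0 pred=T actual=N -> ctr[0]=1
Ev 2: PC=0 idx=0 pred=N actual=N -> ctr[0]=0
Ev 3: PC=2 idx=2 pred=T actual=T -> ctr[2]=3
Ev 4: PC=7 idx=3 pred=T actual=T -> ctr[3]=3
Ev 5: PC=1 idx=1 pred=T actual=T -> ctr[1]=3
Ev 6: PC=7 idx=3 pred=T actual=N -> ctr[3]=2
Ev 7: PC=2 idx=2 pred=T actual=T -> ctr[2]=3
Ev 8: PC=0 idx=0 pred=N actual=N -> ctr[0]=0
Ev 9: PC=0 idx=0 pred=N actual=T -> ctr[0]=1
Ev 10: PC=2 idx=2 pred=T actual=T -> ctr[2]=3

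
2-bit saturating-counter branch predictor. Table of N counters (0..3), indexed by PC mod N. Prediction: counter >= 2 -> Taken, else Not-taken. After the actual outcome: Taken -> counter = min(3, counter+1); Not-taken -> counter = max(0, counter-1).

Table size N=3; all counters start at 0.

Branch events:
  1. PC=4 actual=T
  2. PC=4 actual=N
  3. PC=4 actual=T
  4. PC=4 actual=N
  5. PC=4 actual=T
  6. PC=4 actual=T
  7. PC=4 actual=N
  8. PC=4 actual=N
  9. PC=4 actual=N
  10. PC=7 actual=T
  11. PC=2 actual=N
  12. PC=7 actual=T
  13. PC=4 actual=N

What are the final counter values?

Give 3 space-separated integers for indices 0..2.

Answer: 0 1 0

Derivation:
Ev 1: PC=4 idx=1 pred=N actual=T -> ctr[1]=1
Ev 2: PC=4 idx=1 pred=N actual=N -> ctr[1]=0
Ev 3: PC=4 idx=1 pred=N actual=T -> ctr[1]=1
Ev 4: PC=4 idx=1 pred=N actual=N -> ctr[1]=0
Ev 5: PC=4 idx=1 pred=N actual=T -> ctr[1]=1
Ev 6: PC=4 idx=1 pred=N actual=T -> ctr[1]=2
Ev 7: PC=4 idx=1 pred=T actual=N -> ctr[1]=1
Ev 8: PC=4 idx=1 pred=N actual=N -> ctr[1]=0
Ev 9: PC=4 idx=1 pred=N actual=N -> ctr[1]=0
Ev 10: PC=7 idx=1 pred=N actual=T -> ctr[1]=1
Ev 11: PC=2 idx=2 pred=N actual=N -> ctr[2]=0
Ev 12: PC=7 idx=1 pred=N actual=T -> ctr[1]=2
Ev 13: PC=4 idx=1 pred=T actual=N -> ctr[1]=1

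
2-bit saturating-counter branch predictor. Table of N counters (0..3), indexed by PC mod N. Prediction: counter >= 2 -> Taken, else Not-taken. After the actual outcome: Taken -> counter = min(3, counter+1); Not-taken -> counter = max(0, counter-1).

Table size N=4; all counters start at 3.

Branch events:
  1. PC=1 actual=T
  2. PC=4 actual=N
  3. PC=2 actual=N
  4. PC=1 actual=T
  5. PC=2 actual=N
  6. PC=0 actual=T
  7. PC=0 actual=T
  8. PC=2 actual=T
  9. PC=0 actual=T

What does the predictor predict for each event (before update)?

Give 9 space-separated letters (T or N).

Ev 1: PC=1 idx=1 pred=T actual=T -> ctr[1]=3
Ev 2: PC=4 idx=0 pred=T actual=N -> ctr[0]=2
Ev 3: PC=2 idx=2 pred=T actual=N -> ctr[2]=2
Ev 4: PC=1 idx=1 pred=T actual=T -> ctr[1]=3
Ev 5: PC=2 idx=2 pred=T actual=N -> ctr[2]=1
Ev 6: PC=0 idx=0 pred=T actual=T -> ctr[0]=3
Ev 7: PC=0 idx=0 pred=T actual=T -> ctr[0]=3
Ev 8: PC=2 idx=2 pred=N actual=T -> ctr[2]=2
Ev 9: PC=0 idx=0 pred=T actual=T -> ctr[0]=3

Answer: T T T T T T T N T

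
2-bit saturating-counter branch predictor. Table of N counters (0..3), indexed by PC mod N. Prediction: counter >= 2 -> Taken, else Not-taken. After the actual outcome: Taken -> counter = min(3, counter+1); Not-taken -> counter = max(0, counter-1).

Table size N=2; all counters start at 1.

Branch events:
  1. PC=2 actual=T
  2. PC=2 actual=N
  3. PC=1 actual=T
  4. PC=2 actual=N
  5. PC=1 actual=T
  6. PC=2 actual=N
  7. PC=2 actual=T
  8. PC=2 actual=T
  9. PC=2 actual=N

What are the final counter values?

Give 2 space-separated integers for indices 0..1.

Ev 1: PC=2 idx=0 pred=N actual=T -> ctr[0]=2
Ev 2: PC=2 idx=0 pred=T actual=N -> ctr[0]=1
Ev 3: PC=1 idx=1 pred=N actual=T -> ctr[1]=2
Ev 4: PC=2 idx=0 pred=N actual=N -> ctr[0]=0
Ev 5: PC=1 idx=1 pred=T actual=T -> ctr[1]=3
Ev 6: PC=2 idx=0 pred=N actual=N -> ctr[0]=0
Ev 7: PC=2 idx=0 pred=N actual=T -> ctr[0]=1
Ev 8: PC=2 idx=0 pred=N actual=T -> ctr[0]=2
Ev 9: PC=2 idx=0 pred=T actual=N -> ctr[0]=1

Answer: 1 3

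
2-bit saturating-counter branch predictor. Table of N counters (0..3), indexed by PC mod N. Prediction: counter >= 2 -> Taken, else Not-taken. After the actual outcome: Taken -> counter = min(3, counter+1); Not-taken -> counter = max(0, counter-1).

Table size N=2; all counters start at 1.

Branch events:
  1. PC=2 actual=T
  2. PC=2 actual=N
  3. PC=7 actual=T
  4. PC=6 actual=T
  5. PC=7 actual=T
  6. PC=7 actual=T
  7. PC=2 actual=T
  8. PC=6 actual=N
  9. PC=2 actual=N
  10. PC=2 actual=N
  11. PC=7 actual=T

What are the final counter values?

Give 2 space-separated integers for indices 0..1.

Ev 1: PC=2 idx=0 pred=N actual=T -> ctr[0]=2
Ev 2: PC=2 idx=0 pred=T actual=N -> ctr[0]=1
Ev 3: PC=7 idx=1 pred=N actual=T -> ctr[1]=2
Ev 4: PC=6 idx=0 pred=N actual=T -> ctr[0]=2
Ev 5: PC=7 idx=1 pred=T actual=T -> ctr[1]=3
Ev 6: PC=7 idx=1 pred=T actual=T -> ctr[1]=3
Ev 7: PC=2 idx=0 pred=T actual=T -> ctr[0]=3
Ev 8: PC=6 idx=0 pred=T actual=N -> ctr[0]=2
Ev 9: PC=2 idx=0 pred=T actual=N -> ctr[0]=1
Ev 10: PC=2 idx=0 pred=N actual=N -> ctr[0]=0
Ev 11: PC=7 idx=1 pred=T actual=T -> ctr[1]=3

Answer: 0 3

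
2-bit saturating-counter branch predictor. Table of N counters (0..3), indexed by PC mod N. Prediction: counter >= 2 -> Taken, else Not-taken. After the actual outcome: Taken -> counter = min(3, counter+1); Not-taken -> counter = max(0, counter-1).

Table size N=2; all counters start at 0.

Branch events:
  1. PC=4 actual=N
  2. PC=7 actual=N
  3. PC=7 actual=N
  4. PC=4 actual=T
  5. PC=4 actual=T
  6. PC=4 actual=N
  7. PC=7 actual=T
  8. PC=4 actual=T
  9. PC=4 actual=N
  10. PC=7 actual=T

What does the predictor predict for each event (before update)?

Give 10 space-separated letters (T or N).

Ev 1: PC=4 idx=0 pred=N actual=N -> ctr[0]=0
Ev 2: PC=7 idx=1 pred=N actual=N -> ctr[1]=0
Ev 3: PC=7 idx=1 pred=N actual=N -> ctr[1]=0
Ev 4: PC=4 idx=0 pred=N actual=T -> ctr[0]=1
Ev 5: PC=4 idx=0 pred=N actual=T -> ctr[0]=2
Ev 6: PC=4 idx=0 pred=T actual=N -> ctr[0]=1
Ev 7: PC=7 idx=1 pred=N actual=T -> ctr[1]=1
Ev 8: PC=4 idx=0 pred=N actual=T -> ctr[0]=2
Ev 9: PC=4 idx=0 pred=T actual=N -> ctr[0]=1
Ev 10: PC=7 idx=1 pred=N actual=T -> ctr[1]=2

Answer: N N N N N T N N T N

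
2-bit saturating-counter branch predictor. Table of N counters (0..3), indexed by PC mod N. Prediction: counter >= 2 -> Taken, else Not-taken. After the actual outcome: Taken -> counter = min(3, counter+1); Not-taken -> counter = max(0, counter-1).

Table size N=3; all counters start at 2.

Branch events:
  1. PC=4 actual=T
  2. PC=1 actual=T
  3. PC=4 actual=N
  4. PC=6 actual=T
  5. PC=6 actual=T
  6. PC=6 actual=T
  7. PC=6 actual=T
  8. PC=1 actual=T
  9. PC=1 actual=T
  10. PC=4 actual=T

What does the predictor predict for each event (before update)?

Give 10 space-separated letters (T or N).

Answer: T T T T T T T T T T

Derivation:
Ev 1: PC=4 idx=1 pred=T actual=T -> ctr[1]=3
Ev 2: PC=1 idx=1 pred=T actual=T -> ctr[1]=3
Ev 3: PC=4 idx=1 pred=T actual=N -> ctr[1]=2
Ev 4: PC=6 idx=0 pred=T actual=T -> ctr[0]=3
Ev 5: PC=6 idx=0 pred=T actual=T -> ctr[0]=3
Ev 6: PC=6 idx=0 pred=T actual=T -> ctr[0]=3
Ev 7: PC=6 idx=0 pred=T actual=T -> ctr[0]=3
Ev 8: PC=1 idx=1 pred=T actual=T -> ctr[1]=3
Ev 9: PC=1 idx=1 pred=T actual=T -> ctr[1]=3
Ev 10: PC=4 idx=1 pred=T actual=T -> ctr[1]=3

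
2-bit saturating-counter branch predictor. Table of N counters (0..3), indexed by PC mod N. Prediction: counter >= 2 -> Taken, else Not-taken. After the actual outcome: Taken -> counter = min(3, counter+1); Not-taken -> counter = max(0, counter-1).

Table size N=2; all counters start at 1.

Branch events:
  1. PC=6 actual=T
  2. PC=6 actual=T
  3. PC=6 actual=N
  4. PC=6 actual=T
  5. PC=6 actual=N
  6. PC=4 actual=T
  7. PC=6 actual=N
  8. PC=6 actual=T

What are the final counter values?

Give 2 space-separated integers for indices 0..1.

Answer: 3 1

Derivation:
Ev 1: PC=6 idx=0 pred=N actual=T -> ctr[0]=2
Ev 2: PC=6 idx=0 pred=T actual=T -> ctr[0]=3
Ev 3: PC=6 idx=0 pred=T actual=N -> ctr[0]=2
Ev 4: PC=6 idx=0 pred=T actual=T -> ctr[0]=3
Ev 5: PC=6 idx=0 pred=T actual=N -> ctr[0]=2
Ev 6: PC=4 idx=0 pred=T actual=T -> ctr[0]=3
Ev 7: PC=6 idx=0 pred=T actual=N -> ctr[0]=2
Ev 8: PC=6 idx=0 pred=T actual=T -> ctr[0]=3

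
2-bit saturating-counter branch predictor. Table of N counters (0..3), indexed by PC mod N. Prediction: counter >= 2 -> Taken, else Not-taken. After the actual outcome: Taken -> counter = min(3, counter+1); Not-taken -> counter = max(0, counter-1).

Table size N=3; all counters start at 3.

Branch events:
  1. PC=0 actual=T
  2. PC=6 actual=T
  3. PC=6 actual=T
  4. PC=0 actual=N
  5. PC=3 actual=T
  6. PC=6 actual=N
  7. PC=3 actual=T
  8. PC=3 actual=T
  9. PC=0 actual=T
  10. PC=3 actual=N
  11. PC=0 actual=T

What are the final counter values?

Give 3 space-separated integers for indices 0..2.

Answer: 3 3 3

Derivation:
Ev 1: PC=0 idx=0 pred=T actual=T -> ctr[0]=3
Ev 2: PC=6 idx=0 pred=T actual=T -> ctr[0]=3
Ev 3: PC=6 idx=0 pred=T actual=T -> ctr[0]=3
Ev 4: PC=0 idx=0 pred=T actual=N -> ctr[0]=2
Ev 5: PC=3 idx=0 pred=T actual=T -> ctr[0]=3
Ev 6: PC=6 idx=0 pred=T actual=N -> ctr[0]=2
Ev 7: PC=3 idx=0 pred=T actual=T -> ctr[0]=3
Ev 8: PC=3 idx=0 pred=T actual=T -> ctr[0]=3
Ev 9: PC=0 idx=0 pred=T actual=T -> ctr[0]=3
Ev 10: PC=3 idx=0 pred=T actual=N -> ctr[0]=2
Ev 11: PC=0 idx=0 pred=T actual=T -> ctr[0]=3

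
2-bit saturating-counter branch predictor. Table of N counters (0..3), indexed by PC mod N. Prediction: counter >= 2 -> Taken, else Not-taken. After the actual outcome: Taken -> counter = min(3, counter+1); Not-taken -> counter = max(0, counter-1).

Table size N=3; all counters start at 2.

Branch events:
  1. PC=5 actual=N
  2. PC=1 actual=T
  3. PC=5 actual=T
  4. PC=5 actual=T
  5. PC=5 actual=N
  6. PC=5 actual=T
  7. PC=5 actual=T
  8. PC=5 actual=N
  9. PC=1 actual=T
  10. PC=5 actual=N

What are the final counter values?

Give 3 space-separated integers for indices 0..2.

Ev 1: PC=5 idx=2 pred=T actual=N -> ctr[2]=1
Ev 2: PC=1 idx=1 pred=T actual=T -> ctr[1]=3
Ev 3: PC=5 idx=2 pred=N actual=T -> ctr[2]=2
Ev 4: PC=5 idx=2 pred=T actual=T -> ctr[2]=3
Ev 5: PC=5 idx=2 pred=T actual=N -> ctr[2]=2
Ev 6: PC=5 idx=2 pred=T actual=T -> ctr[2]=3
Ev 7: PC=5 idx=2 pred=T actual=T -> ctr[2]=3
Ev 8: PC=5 idx=2 pred=T actual=N -> ctr[2]=2
Ev 9: PC=1 idx=1 pred=T actual=T -> ctr[1]=3
Ev 10: PC=5 idx=2 pred=T actual=N -> ctr[2]=1

Answer: 2 3 1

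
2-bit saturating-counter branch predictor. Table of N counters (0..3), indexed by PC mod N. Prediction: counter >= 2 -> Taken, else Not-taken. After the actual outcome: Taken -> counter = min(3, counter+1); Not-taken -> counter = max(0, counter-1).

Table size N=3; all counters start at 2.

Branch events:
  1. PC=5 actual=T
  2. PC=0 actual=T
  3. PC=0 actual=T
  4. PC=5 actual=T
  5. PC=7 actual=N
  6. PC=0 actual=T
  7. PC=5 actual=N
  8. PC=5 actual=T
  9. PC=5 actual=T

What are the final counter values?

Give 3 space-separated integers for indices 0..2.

Answer: 3 1 3

Derivation:
Ev 1: PC=5 idx=2 pred=T actual=T -> ctr[2]=3
Ev 2: PC=0 idx=0 pred=T actual=T -> ctr[0]=3
Ev 3: PC=0 idx=0 pred=T actual=T -> ctr[0]=3
Ev 4: PC=5 idx=2 pred=T actual=T -> ctr[2]=3
Ev 5: PC=7 idx=1 pred=T actual=N -> ctr[1]=1
Ev 6: PC=0 idx=0 pred=T actual=T -> ctr[0]=3
Ev 7: PC=5 idx=2 pred=T actual=N -> ctr[2]=2
Ev 8: PC=5 idx=2 pred=T actual=T -> ctr[2]=3
Ev 9: PC=5 idx=2 pred=T actual=T -> ctr[2]=3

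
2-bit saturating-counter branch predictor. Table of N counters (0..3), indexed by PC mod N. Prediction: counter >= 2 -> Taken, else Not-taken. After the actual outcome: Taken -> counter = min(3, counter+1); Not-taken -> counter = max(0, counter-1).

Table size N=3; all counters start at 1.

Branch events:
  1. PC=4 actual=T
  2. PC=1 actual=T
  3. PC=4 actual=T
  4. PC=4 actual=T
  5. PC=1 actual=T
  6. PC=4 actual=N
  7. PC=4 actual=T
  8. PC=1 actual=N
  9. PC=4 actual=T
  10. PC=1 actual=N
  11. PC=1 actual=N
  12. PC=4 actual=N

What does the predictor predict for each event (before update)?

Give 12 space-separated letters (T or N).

Answer: N T T T T T T T T T T N

Derivation:
Ev 1: PC=4 idx=1 pred=N actual=T -> ctr[1]=2
Ev 2: PC=1 idx=1 pred=T actual=T -> ctr[1]=3
Ev 3: PC=4 idx=1 pred=T actual=T -> ctr[1]=3
Ev 4: PC=4 idx=1 pred=T actual=T -> ctr[1]=3
Ev 5: PC=1 idx=1 pred=T actual=T -> ctr[1]=3
Ev 6: PC=4 idx=1 pred=T actual=N -> ctr[1]=2
Ev 7: PC=4 idx=1 pred=T actual=T -> ctr[1]=3
Ev 8: PC=1 idx=1 pred=T actual=N -> ctr[1]=2
Ev 9: PC=4 idx=1 pred=T actual=T -> ctr[1]=3
Ev 10: PC=1 idx=1 pred=T actual=N -> ctr[1]=2
Ev 11: PC=1 idx=1 pred=T actual=N -> ctr[1]=1
Ev 12: PC=4 idx=1 pred=N actual=N -> ctr[1]=0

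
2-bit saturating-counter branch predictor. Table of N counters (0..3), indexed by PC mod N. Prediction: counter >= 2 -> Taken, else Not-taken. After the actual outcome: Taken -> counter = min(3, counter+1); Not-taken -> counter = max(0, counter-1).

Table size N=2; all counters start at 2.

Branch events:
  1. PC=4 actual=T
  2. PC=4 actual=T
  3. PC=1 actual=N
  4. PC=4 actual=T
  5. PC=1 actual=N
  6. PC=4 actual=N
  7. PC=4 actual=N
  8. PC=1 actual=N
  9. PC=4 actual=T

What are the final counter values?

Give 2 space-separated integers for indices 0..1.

Answer: 2 0

Derivation:
Ev 1: PC=4 idx=0 pred=T actual=T -> ctr[0]=3
Ev 2: PC=4 idx=0 pred=T actual=T -> ctr[0]=3
Ev 3: PC=1 idx=1 pred=T actual=N -> ctr[1]=1
Ev 4: PC=4 idx=0 pred=T actual=T -> ctr[0]=3
Ev 5: PC=1 idx=1 pred=N actual=N -> ctr[1]=0
Ev 6: PC=4 idx=0 pred=T actual=N -> ctr[0]=2
Ev 7: PC=4 idx=0 pred=T actual=N -> ctr[0]=1
Ev 8: PC=1 idx=1 pred=N actual=N -> ctr[1]=0
Ev 9: PC=4 idx=0 pred=N actual=T -> ctr[0]=2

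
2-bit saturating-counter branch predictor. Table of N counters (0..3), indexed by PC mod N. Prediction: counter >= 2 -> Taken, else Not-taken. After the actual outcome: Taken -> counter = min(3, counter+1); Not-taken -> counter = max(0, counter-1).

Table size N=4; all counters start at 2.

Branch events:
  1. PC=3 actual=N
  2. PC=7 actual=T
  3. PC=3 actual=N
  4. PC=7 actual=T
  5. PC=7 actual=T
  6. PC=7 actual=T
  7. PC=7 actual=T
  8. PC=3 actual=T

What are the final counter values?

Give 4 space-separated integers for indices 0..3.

Ev 1: PC=3 idx=3 pred=T actual=N -> ctr[3]=1
Ev 2: PC=7 idx=3 pred=N actual=T -> ctr[3]=2
Ev 3: PC=3 idx=3 pred=T actual=N -> ctr[3]=1
Ev 4: PC=7 idx=3 pred=N actual=T -> ctr[3]=2
Ev 5: PC=7 idx=3 pred=T actual=T -> ctr[3]=3
Ev 6: PC=7 idx=3 pred=T actual=T -> ctr[3]=3
Ev 7: PC=7 idx=3 pred=T actual=T -> ctr[3]=3
Ev 8: PC=3 idx=3 pred=T actual=T -> ctr[3]=3

Answer: 2 2 2 3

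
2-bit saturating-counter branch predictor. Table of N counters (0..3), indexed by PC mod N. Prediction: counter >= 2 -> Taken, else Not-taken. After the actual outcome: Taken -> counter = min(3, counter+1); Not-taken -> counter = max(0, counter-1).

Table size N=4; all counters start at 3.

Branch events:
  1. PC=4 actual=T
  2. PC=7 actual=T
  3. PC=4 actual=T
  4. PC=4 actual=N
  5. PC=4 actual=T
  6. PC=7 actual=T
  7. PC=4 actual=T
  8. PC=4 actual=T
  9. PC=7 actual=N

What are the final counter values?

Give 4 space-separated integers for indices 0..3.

Answer: 3 3 3 2

Derivation:
Ev 1: PC=4 idx=0 pred=T actual=T -> ctr[0]=3
Ev 2: PC=7 idx=3 pred=T actual=T -> ctr[3]=3
Ev 3: PC=4 idx=0 pred=T actual=T -> ctr[0]=3
Ev 4: PC=4 idx=0 pred=T actual=N -> ctr[0]=2
Ev 5: PC=4 idx=0 pred=T actual=T -> ctr[0]=3
Ev 6: PC=7 idx=3 pred=T actual=T -> ctr[3]=3
Ev 7: PC=4 idx=0 pred=T actual=T -> ctr[0]=3
Ev 8: PC=4 idx=0 pred=T actual=T -> ctr[0]=3
Ev 9: PC=7 idx=3 pred=T actual=N -> ctr[3]=2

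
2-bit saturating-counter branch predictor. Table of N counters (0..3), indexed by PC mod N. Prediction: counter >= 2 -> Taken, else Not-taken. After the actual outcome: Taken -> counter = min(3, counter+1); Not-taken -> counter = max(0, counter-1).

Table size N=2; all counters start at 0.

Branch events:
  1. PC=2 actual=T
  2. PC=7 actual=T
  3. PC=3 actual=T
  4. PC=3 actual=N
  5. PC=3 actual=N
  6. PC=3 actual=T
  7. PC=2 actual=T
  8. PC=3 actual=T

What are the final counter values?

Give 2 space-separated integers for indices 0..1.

Answer: 2 2

Derivation:
Ev 1: PC=2 idx=0 pred=N actual=T -> ctr[0]=1
Ev 2: PC=7 idx=1 pred=N actual=T -> ctr[1]=1
Ev 3: PC=3 idx=1 pred=N actual=T -> ctr[1]=2
Ev 4: PC=3 idx=1 pred=T actual=N -> ctr[1]=1
Ev 5: PC=3 idx=1 pred=N actual=N -> ctr[1]=0
Ev 6: PC=3 idx=1 pred=N actual=T -> ctr[1]=1
Ev 7: PC=2 idx=0 pred=N actual=T -> ctr[0]=2
Ev 8: PC=3 idx=1 pred=N actual=T -> ctr[1]=2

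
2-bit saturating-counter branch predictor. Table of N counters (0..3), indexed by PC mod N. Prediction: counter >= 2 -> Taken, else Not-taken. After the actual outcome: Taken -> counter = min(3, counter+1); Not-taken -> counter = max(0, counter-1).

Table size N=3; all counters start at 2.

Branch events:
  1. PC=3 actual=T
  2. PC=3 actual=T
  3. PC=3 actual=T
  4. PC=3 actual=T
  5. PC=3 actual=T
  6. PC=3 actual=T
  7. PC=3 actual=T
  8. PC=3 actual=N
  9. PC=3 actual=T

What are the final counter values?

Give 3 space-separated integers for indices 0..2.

Ev 1: PC=3 idx=0 pred=T actual=T -> ctr[0]=3
Ev 2: PC=3 idx=0 pred=T actual=T -> ctr[0]=3
Ev 3: PC=3 idx=0 pred=T actual=T -> ctr[0]=3
Ev 4: PC=3 idx=0 pred=T actual=T -> ctr[0]=3
Ev 5: PC=3 idx=0 pred=T actual=T -> ctr[0]=3
Ev 6: PC=3 idx=0 pred=T actual=T -> ctr[0]=3
Ev 7: PC=3 idx=0 pred=T actual=T -> ctr[0]=3
Ev 8: PC=3 idx=0 pred=T actual=N -> ctr[0]=2
Ev 9: PC=3 idx=0 pred=T actual=T -> ctr[0]=3

Answer: 3 2 2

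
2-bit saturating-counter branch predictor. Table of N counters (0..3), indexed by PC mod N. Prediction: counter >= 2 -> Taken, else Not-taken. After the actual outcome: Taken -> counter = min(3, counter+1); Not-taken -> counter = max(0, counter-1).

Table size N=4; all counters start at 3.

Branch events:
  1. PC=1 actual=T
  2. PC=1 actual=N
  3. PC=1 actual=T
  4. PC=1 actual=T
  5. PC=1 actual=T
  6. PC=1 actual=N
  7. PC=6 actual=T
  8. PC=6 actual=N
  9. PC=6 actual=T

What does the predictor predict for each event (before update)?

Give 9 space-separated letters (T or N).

Answer: T T T T T T T T T

Derivation:
Ev 1: PC=1 idx=1 pred=T actual=T -> ctr[1]=3
Ev 2: PC=1 idx=1 pred=T actual=N -> ctr[1]=2
Ev 3: PC=1 idx=1 pred=T actual=T -> ctr[1]=3
Ev 4: PC=1 idx=1 pred=T actual=T -> ctr[1]=3
Ev 5: PC=1 idx=1 pred=T actual=T -> ctr[1]=3
Ev 6: PC=1 idx=1 pred=T actual=N -> ctr[1]=2
Ev 7: PC=6 idx=2 pred=T actual=T -> ctr[2]=3
Ev 8: PC=6 idx=2 pred=T actual=N -> ctr[2]=2
Ev 9: PC=6 idx=2 pred=T actual=T -> ctr[2]=3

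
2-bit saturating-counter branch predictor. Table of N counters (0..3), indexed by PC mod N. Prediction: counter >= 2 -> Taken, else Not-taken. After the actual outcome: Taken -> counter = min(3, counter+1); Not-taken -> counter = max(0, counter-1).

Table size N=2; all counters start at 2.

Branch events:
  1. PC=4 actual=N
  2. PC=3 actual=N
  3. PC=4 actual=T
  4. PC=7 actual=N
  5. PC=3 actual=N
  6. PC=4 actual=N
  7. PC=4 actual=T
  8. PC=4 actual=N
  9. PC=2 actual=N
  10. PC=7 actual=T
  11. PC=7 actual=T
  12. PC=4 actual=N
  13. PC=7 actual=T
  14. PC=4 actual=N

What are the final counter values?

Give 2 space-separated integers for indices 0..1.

Answer: 0 3

Derivation:
Ev 1: PC=4 idx=0 pred=T actual=N -> ctr[0]=1
Ev 2: PC=3 idx=1 pred=T actual=N -> ctr[1]=1
Ev 3: PC=4 idx=0 pred=N actual=T -> ctr[0]=2
Ev 4: PC=7 idx=1 pred=N actual=N -> ctr[1]=0
Ev 5: PC=3 idx=1 pred=N actual=N -> ctr[1]=0
Ev 6: PC=4 idx=0 pred=T actual=N -> ctr[0]=1
Ev 7: PC=4 idx=0 pred=N actual=T -> ctr[0]=2
Ev 8: PC=4 idx=0 pred=T actual=N -> ctr[0]=1
Ev 9: PC=2 idx=0 pred=N actual=N -> ctr[0]=0
Ev 10: PC=7 idx=1 pred=N actual=T -> ctr[1]=1
Ev 11: PC=7 idx=1 pred=N actual=T -> ctr[1]=2
Ev 12: PC=4 idx=0 pred=N actual=N -> ctr[0]=0
Ev 13: PC=7 idx=1 pred=T actual=T -> ctr[1]=3
Ev 14: PC=4 idx=0 pred=N actual=N -> ctr[0]=0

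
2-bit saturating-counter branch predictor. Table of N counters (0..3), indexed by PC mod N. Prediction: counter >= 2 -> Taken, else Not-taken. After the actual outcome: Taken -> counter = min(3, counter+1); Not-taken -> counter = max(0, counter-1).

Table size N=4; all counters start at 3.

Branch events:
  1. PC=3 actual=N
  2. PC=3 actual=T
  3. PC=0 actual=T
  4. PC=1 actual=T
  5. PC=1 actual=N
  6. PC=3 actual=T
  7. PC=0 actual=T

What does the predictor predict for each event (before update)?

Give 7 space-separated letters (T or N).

Answer: T T T T T T T

Derivation:
Ev 1: PC=3 idx=3 pred=T actual=N -> ctr[3]=2
Ev 2: PC=3 idx=3 pred=T actual=T -> ctr[3]=3
Ev 3: PC=0 idx=0 pred=T actual=T -> ctr[0]=3
Ev 4: PC=1 idx=1 pred=T actual=T -> ctr[1]=3
Ev 5: PC=1 idx=1 pred=T actual=N -> ctr[1]=2
Ev 6: PC=3 idx=3 pred=T actual=T -> ctr[3]=3
Ev 7: PC=0 idx=0 pred=T actual=T -> ctr[0]=3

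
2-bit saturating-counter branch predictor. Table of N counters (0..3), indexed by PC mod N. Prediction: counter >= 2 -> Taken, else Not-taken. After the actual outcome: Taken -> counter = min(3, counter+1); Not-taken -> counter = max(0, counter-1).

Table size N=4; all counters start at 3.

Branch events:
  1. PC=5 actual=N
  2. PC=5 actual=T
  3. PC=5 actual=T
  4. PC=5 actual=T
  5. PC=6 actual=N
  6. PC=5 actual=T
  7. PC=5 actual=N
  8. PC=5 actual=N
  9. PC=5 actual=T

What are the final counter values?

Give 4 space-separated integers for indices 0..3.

Answer: 3 2 2 3

Derivation:
Ev 1: PC=5 idx=1 pred=T actual=N -> ctr[1]=2
Ev 2: PC=5 idx=1 pred=T actual=T -> ctr[1]=3
Ev 3: PC=5 idx=1 pred=T actual=T -> ctr[1]=3
Ev 4: PC=5 idx=1 pred=T actual=T -> ctr[1]=3
Ev 5: PC=6 idx=2 pred=T actual=N -> ctr[2]=2
Ev 6: PC=5 idx=1 pred=T actual=T -> ctr[1]=3
Ev 7: PC=5 idx=1 pred=T actual=N -> ctr[1]=2
Ev 8: PC=5 idx=1 pred=T actual=N -> ctr[1]=1
Ev 9: PC=5 idx=1 pred=N actual=T -> ctr[1]=2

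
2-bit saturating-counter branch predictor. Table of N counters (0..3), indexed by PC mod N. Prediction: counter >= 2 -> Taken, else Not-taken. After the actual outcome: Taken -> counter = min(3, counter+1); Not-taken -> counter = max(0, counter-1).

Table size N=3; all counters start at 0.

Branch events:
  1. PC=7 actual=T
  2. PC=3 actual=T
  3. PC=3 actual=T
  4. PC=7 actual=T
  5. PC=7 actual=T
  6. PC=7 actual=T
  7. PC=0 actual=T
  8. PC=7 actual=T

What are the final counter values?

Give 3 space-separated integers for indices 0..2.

Ev 1: PC=7 idx=1 pred=N actual=T -> ctr[1]=1
Ev 2: PC=3 idx=0 pred=N actual=T -> ctr[0]=1
Ev 3: PC=3 idx=0 pred=N actual=T -> ctr[0]=2
Ev 4: PC=7 idx=1 pred=N actual=T -> ctr[1]=2
Ev 5: PC=7 idx=1 pred=T actual=T -> ctr[1]=3
Ev 6: PC=7 idx=1 pred=T actual=T -> ctr[1]=3
Ev 7: PC=0 idx=0 pred=T actual=T -> ctr[0]=3
Ev 8: PC=7 idx=1 pred=T actual=T -> ctr[1]=3

Answer: 3 3 0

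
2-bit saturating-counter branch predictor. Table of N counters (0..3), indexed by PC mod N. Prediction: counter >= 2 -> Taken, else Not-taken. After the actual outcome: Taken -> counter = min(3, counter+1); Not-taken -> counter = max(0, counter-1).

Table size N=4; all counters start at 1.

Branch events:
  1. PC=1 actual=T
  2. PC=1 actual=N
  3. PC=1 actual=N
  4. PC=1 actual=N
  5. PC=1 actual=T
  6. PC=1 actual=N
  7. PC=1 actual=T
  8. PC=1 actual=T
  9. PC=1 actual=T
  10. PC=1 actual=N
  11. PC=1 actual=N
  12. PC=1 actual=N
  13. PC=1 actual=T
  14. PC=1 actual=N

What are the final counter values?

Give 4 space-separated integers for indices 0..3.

Answer: 1 0 1 1

Derivation:
Ev 1: PC=1 idx=1 pred=N actual=T -> ctr[1]=2
Ev 2: PC=1 idx=1 pred=T actual=N -> ctr[1]=1
Ev 3: PC=1 idx=1 pred=N actual=N -> ctr[1]=0
Ev 4: PC=1 idx=1 pred=N actual=N -> ctr[1]=0
Ev 5: PC=1 idx=1 pred=N actual=T -> ctr[1]=1
Ev 6: PC=1 idx=1 pred=N actual=N -> ctr[1]=0
Ev 7: PC=1 idx=1 pred=N actual=T -> ctr[1]=1
Ev 8: PC=1 idx=1 pred=N actual=T -> ctr[1]=2
Ev 9: PC=1 idx=1 pred=T actual=T -> ctr[1]=3
Ev 10: PC=1 idx=1 pred=T actual=N -> ctr[1]=2
Ev 11: PC=1 idx=1 pred=T actual=N -> ctr[1]=1
Ev 12: PC=1 idx=1 pred=N actual=N -> ctr[1]=0
Ev 13: PC=1 idx=1 pred=N actual=T -> ctr[1]=1
Ev 14: PC=1 idx=1 pred=N actual=N -> ctr[1]=0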